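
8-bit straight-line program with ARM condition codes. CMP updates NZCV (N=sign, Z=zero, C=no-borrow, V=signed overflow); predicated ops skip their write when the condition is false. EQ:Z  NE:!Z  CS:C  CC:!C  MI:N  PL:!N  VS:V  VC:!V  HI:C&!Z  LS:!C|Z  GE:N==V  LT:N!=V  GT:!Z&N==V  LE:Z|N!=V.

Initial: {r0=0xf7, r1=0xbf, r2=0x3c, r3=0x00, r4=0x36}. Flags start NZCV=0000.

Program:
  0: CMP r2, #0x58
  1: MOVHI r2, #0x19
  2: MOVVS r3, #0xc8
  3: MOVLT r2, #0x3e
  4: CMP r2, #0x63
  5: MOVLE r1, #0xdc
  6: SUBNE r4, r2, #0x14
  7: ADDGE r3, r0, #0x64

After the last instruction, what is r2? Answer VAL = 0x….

0: ✓ CMP  NZCV=1000
1: · MOVHI
2: · MOVVS
3: ✓ MOVLT  r2←0x3e
4: ✓ CMP  NZCV=1000
5: ✓ MOVLE  r1←0xdc
6: ✓ SUBNE  r4←0x2a
7: · ADDGE

VAL = 0x3e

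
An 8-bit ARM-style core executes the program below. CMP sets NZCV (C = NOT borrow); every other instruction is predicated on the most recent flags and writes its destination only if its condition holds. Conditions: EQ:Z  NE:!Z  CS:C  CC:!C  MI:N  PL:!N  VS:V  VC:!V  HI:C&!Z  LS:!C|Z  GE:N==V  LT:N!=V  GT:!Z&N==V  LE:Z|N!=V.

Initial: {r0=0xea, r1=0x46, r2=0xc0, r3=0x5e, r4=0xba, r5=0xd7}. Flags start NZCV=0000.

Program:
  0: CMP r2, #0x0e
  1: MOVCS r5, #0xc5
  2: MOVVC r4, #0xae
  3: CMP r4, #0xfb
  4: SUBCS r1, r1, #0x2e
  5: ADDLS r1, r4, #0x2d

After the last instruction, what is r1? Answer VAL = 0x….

0: ✓ CMP  NZCV=1010
1: ✓ MOVCS  r5←0xc5
2: ✓ MOVVC  r4←0xae
3: ✓ CMP  NZCV=1000
4: · SUBCS
5: ✓ ADDLS  r1←0xdb

VAL = 0xdb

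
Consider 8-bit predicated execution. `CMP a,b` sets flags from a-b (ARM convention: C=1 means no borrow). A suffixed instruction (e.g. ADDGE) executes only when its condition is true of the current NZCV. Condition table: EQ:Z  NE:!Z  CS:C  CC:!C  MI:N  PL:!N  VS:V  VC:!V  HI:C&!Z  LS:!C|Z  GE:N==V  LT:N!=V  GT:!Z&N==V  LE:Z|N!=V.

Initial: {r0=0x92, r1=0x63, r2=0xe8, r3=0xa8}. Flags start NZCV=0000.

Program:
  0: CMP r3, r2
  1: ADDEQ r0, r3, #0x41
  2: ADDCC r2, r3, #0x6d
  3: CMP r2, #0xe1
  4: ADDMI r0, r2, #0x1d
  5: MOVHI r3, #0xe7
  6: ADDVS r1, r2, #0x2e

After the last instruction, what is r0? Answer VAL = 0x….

0: ✓ CMP  NZCV=1000
1: · ADDEQ
2: ✓ ADDCC  r2←0x15
3: ✓ CMP  NZCV=0000
4: · ADDMI
5: · MOVHI
6: · ADDVS

VAL = 0x92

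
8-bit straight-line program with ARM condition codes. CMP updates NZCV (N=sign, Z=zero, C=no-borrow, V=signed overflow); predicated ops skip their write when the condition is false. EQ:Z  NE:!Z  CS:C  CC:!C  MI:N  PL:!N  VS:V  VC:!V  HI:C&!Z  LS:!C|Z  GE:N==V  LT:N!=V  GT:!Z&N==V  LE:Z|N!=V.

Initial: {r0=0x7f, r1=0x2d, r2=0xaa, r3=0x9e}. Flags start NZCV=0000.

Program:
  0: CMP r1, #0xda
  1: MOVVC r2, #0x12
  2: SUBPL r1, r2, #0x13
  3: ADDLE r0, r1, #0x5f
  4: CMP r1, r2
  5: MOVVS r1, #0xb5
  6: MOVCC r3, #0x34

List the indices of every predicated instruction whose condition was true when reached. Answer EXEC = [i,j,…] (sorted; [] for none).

[0] flags=0000 → (cmp)
[1] flags=0000 VC?T → r2=0x12
[2] flags=0000 PL?T → r1=0xff
[3] flags=0000 LE?F → skip
[4] flags=1010 → (cmp)
[5] flags=1010 VS?F → skip
[6] flags=1010 CC?F → skip

EXEC = [1,2]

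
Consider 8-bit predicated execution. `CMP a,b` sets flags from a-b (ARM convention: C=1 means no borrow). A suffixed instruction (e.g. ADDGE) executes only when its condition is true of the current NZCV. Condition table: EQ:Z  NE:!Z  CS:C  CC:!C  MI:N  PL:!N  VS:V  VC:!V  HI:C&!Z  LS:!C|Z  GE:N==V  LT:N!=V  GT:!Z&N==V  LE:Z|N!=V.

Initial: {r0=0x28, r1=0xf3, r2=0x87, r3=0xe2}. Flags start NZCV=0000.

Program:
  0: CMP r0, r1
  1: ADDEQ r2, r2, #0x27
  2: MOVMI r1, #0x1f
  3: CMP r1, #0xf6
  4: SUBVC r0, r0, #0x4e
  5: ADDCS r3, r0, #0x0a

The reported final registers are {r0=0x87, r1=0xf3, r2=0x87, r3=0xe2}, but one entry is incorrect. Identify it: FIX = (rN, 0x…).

0: ✓ CMP  NZCV=0000
1: · ADDEQ
2: · MOVMI
3: ✓ CMP  NZCV=1000
4: ✓ SUBVC  r0←0xda
5: · ADDCS

FIX = (r0, 0xda)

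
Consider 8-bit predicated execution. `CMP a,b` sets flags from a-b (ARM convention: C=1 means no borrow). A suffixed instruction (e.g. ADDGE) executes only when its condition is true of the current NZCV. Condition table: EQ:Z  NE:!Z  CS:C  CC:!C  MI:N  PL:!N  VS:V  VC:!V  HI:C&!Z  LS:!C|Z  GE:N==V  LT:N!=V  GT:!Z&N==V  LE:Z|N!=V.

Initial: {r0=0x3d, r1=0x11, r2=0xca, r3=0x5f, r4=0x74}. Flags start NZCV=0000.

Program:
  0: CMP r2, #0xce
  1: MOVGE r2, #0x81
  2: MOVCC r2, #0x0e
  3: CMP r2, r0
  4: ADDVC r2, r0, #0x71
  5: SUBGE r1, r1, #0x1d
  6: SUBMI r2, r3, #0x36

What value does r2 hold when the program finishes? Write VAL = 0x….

0: ✓ CMP  NZCV=1000
1: · MOVGE
2: ✓ MOVCC  r2←0x0e
3: ✓ CMP  NZCV=1000
4: ✓ ADDVC  r2←0xae
5: · SUBGE
6: ✓ SUBMI  r2←0x29

VAL = 0x29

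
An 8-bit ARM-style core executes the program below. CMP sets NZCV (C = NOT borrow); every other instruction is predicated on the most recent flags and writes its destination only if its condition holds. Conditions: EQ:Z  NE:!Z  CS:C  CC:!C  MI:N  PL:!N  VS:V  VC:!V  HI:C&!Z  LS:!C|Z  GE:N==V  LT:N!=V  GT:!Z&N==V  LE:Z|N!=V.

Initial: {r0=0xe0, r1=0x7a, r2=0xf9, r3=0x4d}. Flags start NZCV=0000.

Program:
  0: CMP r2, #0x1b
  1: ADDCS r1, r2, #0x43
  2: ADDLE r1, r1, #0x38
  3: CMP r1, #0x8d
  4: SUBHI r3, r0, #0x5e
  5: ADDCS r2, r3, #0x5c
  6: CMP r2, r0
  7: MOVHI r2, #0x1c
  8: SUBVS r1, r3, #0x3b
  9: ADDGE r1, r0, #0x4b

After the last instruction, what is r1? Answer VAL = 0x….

VAL = 0x2b

[0] flags=1010 → (cmp)
[1] flags=1010 CS?T → r1=0x3c
[2] flags=1010 LE?T → r1=0x74
[3] flags=1001 → (cmp)
[4] flags=1001 HI?F → skip
[5] flags=1001 CS?F → skip
[6] flags=0010 → (cmp)
[7] flags=0010 HI?T → r2=0x1c
[8] flags=0010 VS?F → skip
[9] flags=0010 GE?T → r1=0x2b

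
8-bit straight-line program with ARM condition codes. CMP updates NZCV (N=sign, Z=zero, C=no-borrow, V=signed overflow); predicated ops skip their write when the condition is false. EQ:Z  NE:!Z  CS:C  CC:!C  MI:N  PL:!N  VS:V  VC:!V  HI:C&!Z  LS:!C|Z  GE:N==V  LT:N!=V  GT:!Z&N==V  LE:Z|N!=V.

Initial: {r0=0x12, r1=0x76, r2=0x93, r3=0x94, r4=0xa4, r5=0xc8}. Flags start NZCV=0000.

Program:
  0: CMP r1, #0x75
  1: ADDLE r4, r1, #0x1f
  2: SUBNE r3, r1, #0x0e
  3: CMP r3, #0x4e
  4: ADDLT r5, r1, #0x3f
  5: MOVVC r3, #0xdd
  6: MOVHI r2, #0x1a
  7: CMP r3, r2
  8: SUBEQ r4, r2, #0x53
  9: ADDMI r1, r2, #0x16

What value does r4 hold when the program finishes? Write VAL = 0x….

[0] flags=0010 → (cmp)
[1] flags=0010 LE?F → skip
[2] flags=0010 NE?T → r3=0x68
[3] flags=0010 → (cmp)
[4] flags=0010 LT?F → skip
[5] flags=0010 VC?T → r3=0xdd
[6] flags=0010 HI?T → r2=0x1a
[7] flags=1010 → (cmp)
[8] flags=1010 EQ?F → skip
[9] flags=1010 MI?T → r1=0x30

VAL = 0xa4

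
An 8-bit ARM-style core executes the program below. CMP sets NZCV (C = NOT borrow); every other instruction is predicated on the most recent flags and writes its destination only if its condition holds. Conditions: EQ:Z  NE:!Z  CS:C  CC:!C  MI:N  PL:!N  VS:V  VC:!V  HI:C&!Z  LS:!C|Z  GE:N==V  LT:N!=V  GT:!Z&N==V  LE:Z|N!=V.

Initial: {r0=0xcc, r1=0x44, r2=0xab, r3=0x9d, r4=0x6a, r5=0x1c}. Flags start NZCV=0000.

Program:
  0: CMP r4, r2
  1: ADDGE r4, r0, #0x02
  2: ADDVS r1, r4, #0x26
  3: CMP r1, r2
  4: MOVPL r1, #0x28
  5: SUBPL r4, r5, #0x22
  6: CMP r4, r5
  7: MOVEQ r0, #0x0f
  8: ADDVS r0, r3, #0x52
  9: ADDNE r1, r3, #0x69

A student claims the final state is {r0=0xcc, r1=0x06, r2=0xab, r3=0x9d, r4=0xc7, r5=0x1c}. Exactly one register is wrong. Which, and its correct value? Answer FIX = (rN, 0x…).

FIX = (r4, 0xfa)

[0] flags=1001 → (cmp)
[1] flags=1001 GE?T → r4=0xce
[2] flags=1001 VS?T → r1=0xf4
[3] flags=0010 → (cmp)
[4] flags=0010 PL?T → r1=0x28
[5] flags=0010 PL?T → r4=0xfa
[6] flags=1010 → (cmp)
[7] flags=1010 EQ?F → skip
[8] flags=1010 VS?F → skip
[9] flags=1010 NE?T → r1=0x06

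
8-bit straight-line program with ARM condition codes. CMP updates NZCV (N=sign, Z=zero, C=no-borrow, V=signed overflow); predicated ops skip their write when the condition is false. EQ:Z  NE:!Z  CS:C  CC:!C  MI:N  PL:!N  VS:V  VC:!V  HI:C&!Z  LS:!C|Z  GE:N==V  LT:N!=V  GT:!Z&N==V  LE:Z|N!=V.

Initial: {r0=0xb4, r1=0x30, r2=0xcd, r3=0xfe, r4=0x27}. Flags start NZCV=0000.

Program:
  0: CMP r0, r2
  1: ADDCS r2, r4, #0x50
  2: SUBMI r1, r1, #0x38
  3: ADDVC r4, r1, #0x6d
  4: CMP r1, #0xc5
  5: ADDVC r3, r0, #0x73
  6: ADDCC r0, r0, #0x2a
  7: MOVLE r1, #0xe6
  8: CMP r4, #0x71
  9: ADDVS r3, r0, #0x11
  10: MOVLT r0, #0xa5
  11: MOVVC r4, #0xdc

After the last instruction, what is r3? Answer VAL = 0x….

[0] flags=1000 → (cmp)
[1] flags=1000 CS?F → skip
[2] flags=1000 MI?T → r1=0xf8
[3] flags=1000 VC?T → r4=0x65
[4] flags=0010 → (cmp)
[5] flags=0010 VC?T → r3=0x27
[6] flags=0010 CC?F → skip
[7] flags=0010 LE?F → skip
[8] flags=1000 → (cmp)
[9] flags=1000 VS?F → skip
[10] flags=1000 LT?T → r0=0xa5
[11] flags=1000 VC?T → r4=0xdc

VAL = 0x27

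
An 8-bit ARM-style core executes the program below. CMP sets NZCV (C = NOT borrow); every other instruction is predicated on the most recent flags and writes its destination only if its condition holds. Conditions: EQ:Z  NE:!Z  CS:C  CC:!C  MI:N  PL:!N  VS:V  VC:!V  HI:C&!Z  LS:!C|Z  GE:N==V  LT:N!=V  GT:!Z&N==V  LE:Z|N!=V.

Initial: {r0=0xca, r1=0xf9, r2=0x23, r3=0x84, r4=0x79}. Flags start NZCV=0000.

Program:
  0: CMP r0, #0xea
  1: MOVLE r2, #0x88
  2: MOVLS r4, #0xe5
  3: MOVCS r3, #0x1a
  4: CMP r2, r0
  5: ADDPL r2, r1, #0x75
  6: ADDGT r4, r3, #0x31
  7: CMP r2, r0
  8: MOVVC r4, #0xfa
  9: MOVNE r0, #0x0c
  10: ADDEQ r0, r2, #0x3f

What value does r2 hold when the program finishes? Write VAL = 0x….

0: ✓ CMP  NZCV=1000
1: ✓ MOVLE  r2←0x88
2: ✓ MOVLS  r4←0xe5
3: · MOVCS
4: ✓ CMP  NZCV=1000
5: · ADDPL
6: · ADDGT
7: ✓ CMP  NZCV=1000
8: ✓ MOVVC  r4←0xfa
9: ✓ MOVNE  r0←0x0c
10: · ADDEQ

VAL = 0x88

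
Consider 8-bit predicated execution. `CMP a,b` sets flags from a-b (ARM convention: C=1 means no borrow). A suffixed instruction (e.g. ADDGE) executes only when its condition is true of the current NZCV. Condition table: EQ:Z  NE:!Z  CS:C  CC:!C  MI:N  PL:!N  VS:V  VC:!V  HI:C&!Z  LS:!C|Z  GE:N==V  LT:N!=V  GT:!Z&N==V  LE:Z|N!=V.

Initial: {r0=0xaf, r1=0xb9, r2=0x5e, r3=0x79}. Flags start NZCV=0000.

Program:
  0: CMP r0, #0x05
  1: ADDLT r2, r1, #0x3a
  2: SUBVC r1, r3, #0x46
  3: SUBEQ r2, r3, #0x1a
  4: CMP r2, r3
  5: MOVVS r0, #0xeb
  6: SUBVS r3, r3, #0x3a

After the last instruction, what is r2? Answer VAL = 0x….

VAL = 0xf3

0: ✓ CMP  NZCV=1010
1: ✓ ADDLT  r2←0xf3
2: ✓ SUBVC  r1←0x33
3: · SUBEQ
4: ✓ CMP  NZCV=0011
5: ✓ MOVVS  r0←0xeb
6: ✓ SUBVS  r3←0x3f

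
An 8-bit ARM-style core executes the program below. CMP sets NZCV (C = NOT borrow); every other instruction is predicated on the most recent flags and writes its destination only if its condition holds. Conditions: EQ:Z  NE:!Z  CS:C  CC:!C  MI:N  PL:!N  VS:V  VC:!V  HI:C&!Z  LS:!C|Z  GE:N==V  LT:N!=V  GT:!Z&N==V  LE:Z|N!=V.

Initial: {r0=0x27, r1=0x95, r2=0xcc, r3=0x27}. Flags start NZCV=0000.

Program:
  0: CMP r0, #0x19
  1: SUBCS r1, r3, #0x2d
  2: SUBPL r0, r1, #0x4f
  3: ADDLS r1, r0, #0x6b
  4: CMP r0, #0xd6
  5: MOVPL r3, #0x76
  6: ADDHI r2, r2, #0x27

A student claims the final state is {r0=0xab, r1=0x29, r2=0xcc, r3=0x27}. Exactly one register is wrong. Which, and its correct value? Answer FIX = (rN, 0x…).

FIX = (r1, 0xfa)

0: ✓ CMP  NZCV=0010
1: ✓ SUBCS  r1←0xfa
2: ✓ SUBPL  r0←0xab
3: · ADDLS
4: ✓ CMP  NZCV=1000
5: · MOVPL
6: · ADDHI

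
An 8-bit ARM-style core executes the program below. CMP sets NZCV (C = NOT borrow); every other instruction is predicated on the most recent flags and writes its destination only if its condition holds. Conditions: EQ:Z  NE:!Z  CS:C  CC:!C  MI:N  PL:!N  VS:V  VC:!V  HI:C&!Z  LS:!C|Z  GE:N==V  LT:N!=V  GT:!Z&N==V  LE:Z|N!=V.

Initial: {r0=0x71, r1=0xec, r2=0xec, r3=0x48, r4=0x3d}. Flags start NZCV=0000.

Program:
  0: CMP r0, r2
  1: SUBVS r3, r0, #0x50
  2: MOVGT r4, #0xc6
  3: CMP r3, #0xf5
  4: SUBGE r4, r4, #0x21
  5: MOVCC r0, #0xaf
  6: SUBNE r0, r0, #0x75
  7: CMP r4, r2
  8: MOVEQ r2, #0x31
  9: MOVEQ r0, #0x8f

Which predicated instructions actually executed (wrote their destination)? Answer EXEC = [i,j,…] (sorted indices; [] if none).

EXEC = [1,2,4,5,6]

[0] flags=1001 → (cmp)
[1] flags=1001 VS?T → r3=0x21
[2] flags=1001 GT?T → r4=0xc6
[3] flags=0000 → (cmp)
[4] flags=0000 GE?T → r4=0xa5
[5] flags=0000 CC?T → r0=0xaf
[6] flags=0000 NE?T → r0=0x3a
[7] flags=1000 → (cmp)
[8] flags=1000 EQ?F → skip
[9] flags=1000 EQ?F → skip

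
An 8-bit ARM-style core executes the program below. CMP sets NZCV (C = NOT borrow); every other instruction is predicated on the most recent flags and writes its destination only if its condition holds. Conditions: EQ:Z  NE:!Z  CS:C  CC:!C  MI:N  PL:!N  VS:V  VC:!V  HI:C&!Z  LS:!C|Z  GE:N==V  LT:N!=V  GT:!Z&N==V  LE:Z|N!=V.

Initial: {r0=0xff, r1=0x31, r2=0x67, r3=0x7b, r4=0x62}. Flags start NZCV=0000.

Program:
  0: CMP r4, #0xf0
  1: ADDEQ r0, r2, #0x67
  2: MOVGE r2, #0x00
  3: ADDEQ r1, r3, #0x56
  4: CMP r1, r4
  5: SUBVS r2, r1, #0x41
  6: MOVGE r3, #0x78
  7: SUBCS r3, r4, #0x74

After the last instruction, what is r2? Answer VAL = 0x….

VAL = 0x00

[0] flags=0000 → (cmp)
[1] flags=0000 EQ?F → skip
[2] flags=0000 GE?T → r2=0x00
[3] flags=0000 EQ?F → skip
[4] flags=1000 → (cmp)
[5] flags=1000 VS?F → skip
[6] flags=1000 GE?F → skip
[7] flags=1000 CS?F → skip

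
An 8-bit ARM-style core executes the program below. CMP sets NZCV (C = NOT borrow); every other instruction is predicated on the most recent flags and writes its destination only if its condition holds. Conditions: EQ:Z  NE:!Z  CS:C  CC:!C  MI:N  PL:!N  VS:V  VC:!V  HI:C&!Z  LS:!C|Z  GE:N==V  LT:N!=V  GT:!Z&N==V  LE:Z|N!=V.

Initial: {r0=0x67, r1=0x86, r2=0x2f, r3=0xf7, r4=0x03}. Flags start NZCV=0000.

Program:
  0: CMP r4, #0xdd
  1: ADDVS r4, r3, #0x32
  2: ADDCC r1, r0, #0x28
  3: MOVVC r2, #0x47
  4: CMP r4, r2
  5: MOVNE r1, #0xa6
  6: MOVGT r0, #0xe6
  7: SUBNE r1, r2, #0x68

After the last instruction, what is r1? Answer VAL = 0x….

0: ✓ CMP  NZCV=0000
1: · ADDVS
2: ✓ ADDCC  r1←0x8f
3: ✓ MOVVC  r2←0x47
4: ✓ CMP  NZCV=1000
5: ✓ MOVNE  r1←0xa6
6: · MOVGT
7: ✓ SUBNE  r1←0xdf

VAL = 0xdf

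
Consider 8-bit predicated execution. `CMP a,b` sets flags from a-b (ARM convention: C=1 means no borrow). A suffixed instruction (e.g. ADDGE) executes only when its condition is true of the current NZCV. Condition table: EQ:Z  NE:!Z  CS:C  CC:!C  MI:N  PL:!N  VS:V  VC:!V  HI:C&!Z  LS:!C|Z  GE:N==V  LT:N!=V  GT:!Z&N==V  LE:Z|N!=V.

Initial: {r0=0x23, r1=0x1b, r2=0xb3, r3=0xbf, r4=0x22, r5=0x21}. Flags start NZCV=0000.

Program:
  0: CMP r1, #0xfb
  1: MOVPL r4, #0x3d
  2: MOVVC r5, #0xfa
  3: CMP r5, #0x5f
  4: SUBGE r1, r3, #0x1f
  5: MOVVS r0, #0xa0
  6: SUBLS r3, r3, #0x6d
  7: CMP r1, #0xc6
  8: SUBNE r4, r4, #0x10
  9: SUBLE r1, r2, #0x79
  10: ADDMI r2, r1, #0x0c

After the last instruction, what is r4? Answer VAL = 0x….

[0] flags=0000 → (cmp)
[1] flags=0000 PL?T → r4=0x3d
[2] flags=0000 VC?T → r5=0xfa
[3] flags=1010 → (cmp)
[4] flags=1010 GE?F → skip
[5] flags=1010 VS?F → skip
[6] flags=1010 LS?F → skip
[7] flags=0000 → (cmp)
[8] flags=0000 NE?T → r4=0x2d
[9] flags=0000 LE?F → skip
[10] flags=0000 MI?F → skip

VAL = 0x2d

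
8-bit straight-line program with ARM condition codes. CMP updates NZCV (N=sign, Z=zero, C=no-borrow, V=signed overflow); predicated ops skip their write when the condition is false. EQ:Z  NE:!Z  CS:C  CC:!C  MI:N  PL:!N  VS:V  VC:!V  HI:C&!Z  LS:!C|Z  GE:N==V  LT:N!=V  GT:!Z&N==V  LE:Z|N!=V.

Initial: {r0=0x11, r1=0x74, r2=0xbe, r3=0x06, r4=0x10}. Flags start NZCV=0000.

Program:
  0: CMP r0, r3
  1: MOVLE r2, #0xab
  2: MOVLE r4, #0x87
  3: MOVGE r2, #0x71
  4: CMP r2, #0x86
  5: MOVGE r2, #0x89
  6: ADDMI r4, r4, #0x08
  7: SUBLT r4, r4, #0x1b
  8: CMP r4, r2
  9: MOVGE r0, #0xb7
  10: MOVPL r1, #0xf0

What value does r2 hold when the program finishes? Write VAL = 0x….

VAL = 0x89

[0] flags=0010 → (cmp)
[1] flags=0010 LE?F → skip
[2] flags=0010 LE?F → skip
[3] flags=0010 GE?T → r2=0x71
[4] flags=1001 → (cmp)
[5] flags=1001 GE?T → r2=0x89
[6] flags=1001 MI?T → r4=0x18
[7] flags=1001 LT?F → skip
[8] flags=1001 → (cmp)
[9] flags=1001 GE?T → r0=0xb7
[10] flags=1001 PL?F → skip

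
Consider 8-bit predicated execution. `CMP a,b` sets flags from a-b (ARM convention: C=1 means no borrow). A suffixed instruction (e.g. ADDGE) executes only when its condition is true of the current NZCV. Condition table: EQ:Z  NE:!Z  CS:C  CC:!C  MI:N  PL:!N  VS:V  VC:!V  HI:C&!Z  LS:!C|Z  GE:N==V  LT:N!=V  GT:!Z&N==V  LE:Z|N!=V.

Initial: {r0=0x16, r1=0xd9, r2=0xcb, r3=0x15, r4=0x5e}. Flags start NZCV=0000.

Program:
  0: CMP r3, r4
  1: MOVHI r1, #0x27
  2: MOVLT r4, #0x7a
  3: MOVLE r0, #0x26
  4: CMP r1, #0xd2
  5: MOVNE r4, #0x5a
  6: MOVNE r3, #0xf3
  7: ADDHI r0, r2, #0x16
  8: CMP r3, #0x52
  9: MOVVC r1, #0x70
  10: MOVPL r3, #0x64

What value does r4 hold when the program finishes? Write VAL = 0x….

VAL = 0x5a

[0] flags=1000 → (cmp)
[1] flags=1000 HI?F → skip
[2] flags=1000 LT?T → r4=0x7a
[3] flags=1000 LE?T → r0=0x26
[4] flags=0010 → (cmp)
[5] flags=0010 NE?T → r4=0x5a
[6] flags=0010 NE?T → r3=0xf3
[7] flags=0010 HI?T → r0=0xe1
[8] flags=1010 → (cmp)
[9] flags=1010 VC?T → r1=0x70
[10] flags=1010 PL?F → skip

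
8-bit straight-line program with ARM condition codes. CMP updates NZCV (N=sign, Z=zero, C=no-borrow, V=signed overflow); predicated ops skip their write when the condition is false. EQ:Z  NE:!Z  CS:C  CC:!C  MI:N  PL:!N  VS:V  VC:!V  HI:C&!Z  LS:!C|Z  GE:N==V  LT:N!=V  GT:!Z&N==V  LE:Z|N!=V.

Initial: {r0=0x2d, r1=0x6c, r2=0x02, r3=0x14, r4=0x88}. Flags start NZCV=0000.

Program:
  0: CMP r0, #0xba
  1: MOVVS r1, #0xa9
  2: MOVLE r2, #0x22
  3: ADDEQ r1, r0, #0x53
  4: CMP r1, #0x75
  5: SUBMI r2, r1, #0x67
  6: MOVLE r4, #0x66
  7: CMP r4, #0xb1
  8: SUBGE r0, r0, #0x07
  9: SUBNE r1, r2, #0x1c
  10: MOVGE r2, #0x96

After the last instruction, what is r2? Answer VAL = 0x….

VAL = 0x96

0: ✓ CMP  NZCV=0000
1: · MOVVS
2: · MOVLE
3: · ADDEQ
4: ✓ CMP  NZCV=1000
5: ✓ SUBMI  r2←0x05
6: ✓ MOVLE  r4←0x66
7: ✓ CMP  NZCV=1001
8: ✓ SUBGE  r0←0x26
9: ✓ SUBNE  r1←0xe9
10: ✓ MOVGE  r2←0x96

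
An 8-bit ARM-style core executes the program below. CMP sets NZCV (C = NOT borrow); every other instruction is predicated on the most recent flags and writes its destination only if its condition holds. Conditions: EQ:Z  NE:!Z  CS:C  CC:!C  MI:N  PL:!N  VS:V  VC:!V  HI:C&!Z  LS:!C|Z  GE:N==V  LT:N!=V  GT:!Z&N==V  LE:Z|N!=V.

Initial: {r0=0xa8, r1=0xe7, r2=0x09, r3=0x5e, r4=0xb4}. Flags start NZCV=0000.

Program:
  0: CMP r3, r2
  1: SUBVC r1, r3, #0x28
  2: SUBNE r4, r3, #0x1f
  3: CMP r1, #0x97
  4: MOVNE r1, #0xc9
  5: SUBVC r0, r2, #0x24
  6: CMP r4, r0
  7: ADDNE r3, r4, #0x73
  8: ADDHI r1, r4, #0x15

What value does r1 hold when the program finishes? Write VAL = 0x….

0: ✓ CMP  NZCV=0010
1: ✓ SUBVC  r1←0x36
2: ✓ SUBNE  r4←0x3f
3: ✓ CMP  NZCV=1001
4: ✓ MOVNE  r1←0xc9
5: · SUBVC
6: ✓ CMP  NZCV=1001
7: ✓ ADDNE  r3←0xb2
8: · ADDHI

VAL = 0xc9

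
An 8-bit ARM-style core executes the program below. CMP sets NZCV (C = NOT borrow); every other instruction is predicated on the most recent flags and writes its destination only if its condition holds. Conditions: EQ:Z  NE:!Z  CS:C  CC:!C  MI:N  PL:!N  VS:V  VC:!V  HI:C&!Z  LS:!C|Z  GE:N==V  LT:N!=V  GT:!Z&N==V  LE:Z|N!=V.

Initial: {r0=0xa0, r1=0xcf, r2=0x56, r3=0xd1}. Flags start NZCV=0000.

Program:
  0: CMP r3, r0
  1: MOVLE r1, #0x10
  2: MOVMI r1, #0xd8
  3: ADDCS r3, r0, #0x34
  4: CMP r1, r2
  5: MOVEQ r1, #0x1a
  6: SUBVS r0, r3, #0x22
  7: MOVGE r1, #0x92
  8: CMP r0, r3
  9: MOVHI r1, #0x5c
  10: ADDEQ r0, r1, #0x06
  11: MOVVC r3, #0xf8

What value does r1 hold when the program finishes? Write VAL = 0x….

[0] flags=0010 → (cmp)
[1] flags=0010 LE?F → skip
[2] flags=0010 MI?F → skip
[3] flags=0010 CS?T → r3=0xd4
[4] flags=0011 → (cmp)
[5] flags=0011 EQ?F → skip
[6] flags=0011 VS?T → r0=0xb2
[7] flags=0011 GE?F → skip
[8] flags=1000 → (cmp)
[9] flags=1000 HI?F → skip
[10] flags=1000 EQ?F → skip
[11] flags=1000 VC?T → r3=0xf8

VAL = 0xcf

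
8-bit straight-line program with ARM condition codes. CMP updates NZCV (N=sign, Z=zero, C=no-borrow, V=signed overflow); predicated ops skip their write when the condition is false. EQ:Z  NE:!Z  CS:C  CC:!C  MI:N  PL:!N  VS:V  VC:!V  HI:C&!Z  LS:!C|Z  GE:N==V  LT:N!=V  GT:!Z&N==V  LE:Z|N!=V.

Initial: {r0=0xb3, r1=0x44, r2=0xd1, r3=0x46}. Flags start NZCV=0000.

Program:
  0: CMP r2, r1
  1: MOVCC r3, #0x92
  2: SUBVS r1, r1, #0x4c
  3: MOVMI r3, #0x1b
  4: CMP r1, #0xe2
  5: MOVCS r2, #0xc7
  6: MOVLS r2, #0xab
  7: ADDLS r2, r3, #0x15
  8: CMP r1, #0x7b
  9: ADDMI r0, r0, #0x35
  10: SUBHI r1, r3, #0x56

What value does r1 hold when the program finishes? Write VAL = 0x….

VAL = 0x44

0: ✓ CMP  NZCV=1010
1: · MOVCC
2: · SUBVS
3: ✓ MOVMI  r3←0x1b
4: ✓ CMP  NZCV=0000
5: · MOVCS
6: ✓ MOVLS  r2←0xab
7: ✓ ADDLS  r2←0x30
8: ✓ CMP  NZCV=1000
9: ✓ ADDMI  r0←0xe8
10: · SUBHI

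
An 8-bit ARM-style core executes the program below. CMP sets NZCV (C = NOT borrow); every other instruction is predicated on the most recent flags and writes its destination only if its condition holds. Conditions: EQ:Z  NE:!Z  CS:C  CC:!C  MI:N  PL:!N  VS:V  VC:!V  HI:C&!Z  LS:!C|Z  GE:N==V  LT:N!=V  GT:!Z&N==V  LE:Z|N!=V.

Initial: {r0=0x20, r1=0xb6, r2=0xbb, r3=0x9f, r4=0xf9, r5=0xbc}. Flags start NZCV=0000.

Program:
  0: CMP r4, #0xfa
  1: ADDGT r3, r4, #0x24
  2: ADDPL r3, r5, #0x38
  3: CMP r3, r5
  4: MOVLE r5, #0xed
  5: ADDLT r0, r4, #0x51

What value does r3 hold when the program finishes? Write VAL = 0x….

[0] flags=1000 → (cmp)
[1] flags=1000 GT?F → skip
[2] flags=1000 PL?F → skip
[3] flags=1000 → (cmp)
[4] flags=1000 LE?T → r5=0xed
[5] flags=1000 LT?T → r0=0x4a

VAL = 0x9f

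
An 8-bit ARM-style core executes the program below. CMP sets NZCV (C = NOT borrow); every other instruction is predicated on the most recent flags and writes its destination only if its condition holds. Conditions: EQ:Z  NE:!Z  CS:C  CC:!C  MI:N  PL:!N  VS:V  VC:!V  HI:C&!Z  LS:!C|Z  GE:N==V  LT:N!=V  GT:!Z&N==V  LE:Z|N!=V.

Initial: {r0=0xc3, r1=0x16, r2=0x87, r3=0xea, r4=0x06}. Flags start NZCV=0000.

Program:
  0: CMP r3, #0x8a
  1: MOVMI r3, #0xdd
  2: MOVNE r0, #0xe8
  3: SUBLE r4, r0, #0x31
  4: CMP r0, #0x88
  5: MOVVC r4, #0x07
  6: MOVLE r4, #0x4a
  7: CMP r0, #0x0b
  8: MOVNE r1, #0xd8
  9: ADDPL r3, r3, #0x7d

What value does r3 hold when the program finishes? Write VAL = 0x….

VAL = 0xea

[0] flags=0010 → (cmp)
[1] flags=0010 MI?F → skip
[2] flags=0010 NE?T → r0=0xe8
[3] flags=0010 LE?F → skip
[4] flags=0010 → (cmp)
[5] flags=0010 VC?T → r4=0x07
[6] flags=0010 LE?F → skip
[7] flags=1010 → (cmp)
[8] flags=1010 NE?T → r1=0xd8
[9] flags=1010 PL?F → skip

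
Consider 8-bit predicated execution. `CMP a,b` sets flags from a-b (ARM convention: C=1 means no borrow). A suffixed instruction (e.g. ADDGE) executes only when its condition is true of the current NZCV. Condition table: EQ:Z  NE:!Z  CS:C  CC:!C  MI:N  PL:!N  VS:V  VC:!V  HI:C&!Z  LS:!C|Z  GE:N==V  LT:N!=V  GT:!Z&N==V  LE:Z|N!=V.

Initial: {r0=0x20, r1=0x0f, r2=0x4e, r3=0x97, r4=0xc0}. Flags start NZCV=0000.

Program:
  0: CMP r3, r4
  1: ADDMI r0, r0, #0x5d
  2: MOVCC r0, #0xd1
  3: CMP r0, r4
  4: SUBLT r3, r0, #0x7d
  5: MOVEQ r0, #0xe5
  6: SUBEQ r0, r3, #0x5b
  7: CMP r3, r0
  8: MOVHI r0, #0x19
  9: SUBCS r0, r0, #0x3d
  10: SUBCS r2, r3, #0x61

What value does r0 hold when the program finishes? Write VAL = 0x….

[0] flags=1000 → (cmp)
[1] flags=1000 MI?T → r0=0x7d
[2] flags=1000 CC?T → r0=0xd1
[3] flags=0010 → (cmp)
[4] flags=0010 LT?F → skip
[5] flags=0010 EQ?F → skip
[6] flags=0010 EQ?F → skip
[7] flags=1000 → (cmp)
[8] flags=1000 HI?F → skip
[9] flags=1000 CS?F → skip
[10] flags=1000 CS?F → skip

VAL = 0xd1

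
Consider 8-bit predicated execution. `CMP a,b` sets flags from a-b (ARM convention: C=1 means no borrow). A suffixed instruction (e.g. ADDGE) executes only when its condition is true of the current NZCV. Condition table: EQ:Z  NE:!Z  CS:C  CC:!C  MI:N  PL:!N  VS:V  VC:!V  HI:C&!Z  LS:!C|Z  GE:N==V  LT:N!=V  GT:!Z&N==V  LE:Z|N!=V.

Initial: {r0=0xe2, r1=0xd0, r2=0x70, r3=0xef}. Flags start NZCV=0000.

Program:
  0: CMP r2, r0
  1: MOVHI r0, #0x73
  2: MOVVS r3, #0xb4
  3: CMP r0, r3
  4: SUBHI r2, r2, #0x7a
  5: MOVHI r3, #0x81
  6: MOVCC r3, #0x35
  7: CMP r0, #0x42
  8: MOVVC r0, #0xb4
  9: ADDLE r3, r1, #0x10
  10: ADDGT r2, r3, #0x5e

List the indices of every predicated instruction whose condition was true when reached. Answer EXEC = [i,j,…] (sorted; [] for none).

[0] flags=1001 → (cmp)
[1] flags=1001 HI?F → skip
[2] flags=1001 VS?T → r3=0xb4
[3] flags=0010 → (cmp)
[4] flags=0010 HI?T → r2=0xf6
[5] flags=0010 HI?T → r3=0x81
[6] flags=0010 CC?F → skip
[7] flags=1010 → (cmp)
[8] flags=1010 VC?T → r0=0xb4
[9] flags=1010 LE?T → r3=0xe0
[10] flags=1010 GT?F → skip

EXEC = [2,4,5,8,9]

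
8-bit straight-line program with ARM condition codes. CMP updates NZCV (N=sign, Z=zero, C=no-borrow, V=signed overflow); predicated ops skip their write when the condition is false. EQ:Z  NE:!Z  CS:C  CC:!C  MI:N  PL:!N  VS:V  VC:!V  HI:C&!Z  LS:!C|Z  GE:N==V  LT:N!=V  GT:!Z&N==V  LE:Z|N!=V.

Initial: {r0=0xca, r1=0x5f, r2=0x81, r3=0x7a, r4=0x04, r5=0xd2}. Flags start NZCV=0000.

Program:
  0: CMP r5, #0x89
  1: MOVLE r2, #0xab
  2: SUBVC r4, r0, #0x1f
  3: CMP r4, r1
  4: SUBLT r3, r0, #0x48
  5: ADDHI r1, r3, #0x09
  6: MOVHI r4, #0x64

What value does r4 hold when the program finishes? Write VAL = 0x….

0: ✓ CMP  NZCV=0010
1: · MOVLE
2: ✓ SUBVC  r4←0xab
3: ✓ CMP  NZCV=0011
4: ✓ SUBLT  r3←0x82
5: ✓ ADDHI  r1←0x8b
6: ✓ MOVHI  r4←0x64

VAL = 0x64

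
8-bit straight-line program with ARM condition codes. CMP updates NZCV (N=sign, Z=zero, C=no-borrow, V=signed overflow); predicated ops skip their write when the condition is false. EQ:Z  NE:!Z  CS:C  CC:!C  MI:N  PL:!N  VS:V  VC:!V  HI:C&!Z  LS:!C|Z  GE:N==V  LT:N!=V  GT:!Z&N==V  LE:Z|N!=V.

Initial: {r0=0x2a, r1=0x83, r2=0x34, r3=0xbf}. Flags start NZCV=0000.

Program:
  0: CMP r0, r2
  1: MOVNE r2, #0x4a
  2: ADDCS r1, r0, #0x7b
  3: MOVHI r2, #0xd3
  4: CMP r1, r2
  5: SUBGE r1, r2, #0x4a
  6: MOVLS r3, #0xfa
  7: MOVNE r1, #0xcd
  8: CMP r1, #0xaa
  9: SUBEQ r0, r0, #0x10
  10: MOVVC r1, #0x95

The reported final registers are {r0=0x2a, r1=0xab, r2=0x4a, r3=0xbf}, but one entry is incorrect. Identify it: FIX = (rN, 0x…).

FIX = (r1, 0x95)

[0] flags=1000 → (cmp)
[1] flags=1000 NE?T → r2=0x4a
[2] flags=1000 CS?F → skip
[3] flags=1000 HI?F → skip
[4] flags=0011 → (cmp)
[5] flags=0011 GE?F → skip
[6] flags=0011 LS?F → skip
[7] flags=0011 NE?T → r1=0xcd
[8] flags=0010 → (cmp)
[9] flags=0010 EQ?F → skip
[10] flags=0010 VC?T → r1=0x95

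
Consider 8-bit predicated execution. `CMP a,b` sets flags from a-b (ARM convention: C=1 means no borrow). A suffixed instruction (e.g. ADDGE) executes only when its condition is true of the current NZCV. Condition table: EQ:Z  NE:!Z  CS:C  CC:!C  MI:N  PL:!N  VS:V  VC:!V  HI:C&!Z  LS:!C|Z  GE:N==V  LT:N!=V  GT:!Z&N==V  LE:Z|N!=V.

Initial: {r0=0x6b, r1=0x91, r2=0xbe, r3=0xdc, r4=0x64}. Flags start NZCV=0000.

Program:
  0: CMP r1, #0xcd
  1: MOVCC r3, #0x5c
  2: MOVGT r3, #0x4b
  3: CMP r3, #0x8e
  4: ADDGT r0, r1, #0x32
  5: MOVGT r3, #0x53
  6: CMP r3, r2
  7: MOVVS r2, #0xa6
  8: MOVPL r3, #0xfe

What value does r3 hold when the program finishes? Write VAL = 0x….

[0] flags=1000 → (cmp)
[1] flags=1000 CC?T → r3=0x5c
[2] flags=1000 GT?F → skip
[3] flags=1001 → (cmp)
[4] flags=1001 GT?T → r0=0xc3
[5] flags=1001 GT?T → r3=0x53
[6] flags=1001 → (cmp)
[7] flags=1001 VS?T → r2=0xa6
[8] flags=1001 PL?F → skip

VAL = 0x53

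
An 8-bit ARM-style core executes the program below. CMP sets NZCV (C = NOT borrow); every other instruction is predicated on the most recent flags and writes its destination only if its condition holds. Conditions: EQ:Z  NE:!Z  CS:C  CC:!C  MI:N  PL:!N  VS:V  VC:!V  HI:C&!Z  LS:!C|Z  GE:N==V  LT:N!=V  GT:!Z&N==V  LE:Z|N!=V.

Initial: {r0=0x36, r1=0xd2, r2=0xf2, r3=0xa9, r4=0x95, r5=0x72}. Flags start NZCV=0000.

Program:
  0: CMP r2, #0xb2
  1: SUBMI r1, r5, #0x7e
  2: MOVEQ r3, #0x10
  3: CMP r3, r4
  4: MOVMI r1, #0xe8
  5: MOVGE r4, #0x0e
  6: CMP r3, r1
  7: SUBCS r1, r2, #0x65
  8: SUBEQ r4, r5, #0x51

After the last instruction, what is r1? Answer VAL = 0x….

[0] flags=0010 → (cmp)
[1] flags=0010 MI?F → skip
[2] flags=0010 EQ?F → skip
[3] flags=0010 → (cmp)
[4] flags=0010 MI?F → skip
[5] flags=0010 GE?T → r4=0x0e
[6] flags=1000 → (cmp)
[7] flags=1000 CS?F → skip
[8] flags=1000 EQ?F → skip

VAL = 0xd2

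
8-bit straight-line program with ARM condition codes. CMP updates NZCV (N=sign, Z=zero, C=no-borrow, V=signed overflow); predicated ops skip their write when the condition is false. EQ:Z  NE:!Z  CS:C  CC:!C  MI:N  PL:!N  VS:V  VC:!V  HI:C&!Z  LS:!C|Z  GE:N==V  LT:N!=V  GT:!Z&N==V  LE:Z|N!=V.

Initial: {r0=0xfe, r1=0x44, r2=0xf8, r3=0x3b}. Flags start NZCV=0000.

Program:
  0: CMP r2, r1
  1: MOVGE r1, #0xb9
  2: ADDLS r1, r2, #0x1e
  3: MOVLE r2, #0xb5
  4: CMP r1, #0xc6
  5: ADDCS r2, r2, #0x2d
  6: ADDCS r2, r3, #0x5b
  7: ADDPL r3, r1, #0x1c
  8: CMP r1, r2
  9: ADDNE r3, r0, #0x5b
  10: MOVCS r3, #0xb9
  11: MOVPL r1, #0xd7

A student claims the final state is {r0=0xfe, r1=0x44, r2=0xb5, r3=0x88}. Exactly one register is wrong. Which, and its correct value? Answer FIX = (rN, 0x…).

FIX = (r3, 0x59)

0: ✓ CMP  NZCV=1010
1: · MOVGE
2: · ADDLS
3: ✓ MOVLE  r2←0xb5
4: ✓ CMP  NZCV=0000
5: · ADDCS
6: · ADDCS
7: ✓ ADDPL  r3←0x60
8: ✓ CMP  NZCV=1001
9: ✓ ADDNE  r3←0x59
10: · MOVCS
11: · MOVPL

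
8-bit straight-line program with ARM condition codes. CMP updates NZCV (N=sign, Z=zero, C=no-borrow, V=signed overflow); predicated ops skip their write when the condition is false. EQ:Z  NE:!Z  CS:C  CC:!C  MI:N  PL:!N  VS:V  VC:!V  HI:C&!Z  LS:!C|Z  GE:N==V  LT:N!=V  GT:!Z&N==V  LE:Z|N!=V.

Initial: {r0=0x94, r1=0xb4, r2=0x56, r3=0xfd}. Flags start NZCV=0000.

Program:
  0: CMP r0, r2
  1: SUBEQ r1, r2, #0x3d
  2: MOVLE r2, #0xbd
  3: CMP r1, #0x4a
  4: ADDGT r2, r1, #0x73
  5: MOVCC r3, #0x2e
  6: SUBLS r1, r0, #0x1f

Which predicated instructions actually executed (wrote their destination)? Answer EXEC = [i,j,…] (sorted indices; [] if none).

0: ✓ CMP  NZCV=0011
1: · SUBEQ
2: ✓ MOVLE  r2←0xbd
3: ✓ CMP  NZCV=0011
4: · ADDGT
5: · MOVCC
6: · SUBLS

EXEC = [2]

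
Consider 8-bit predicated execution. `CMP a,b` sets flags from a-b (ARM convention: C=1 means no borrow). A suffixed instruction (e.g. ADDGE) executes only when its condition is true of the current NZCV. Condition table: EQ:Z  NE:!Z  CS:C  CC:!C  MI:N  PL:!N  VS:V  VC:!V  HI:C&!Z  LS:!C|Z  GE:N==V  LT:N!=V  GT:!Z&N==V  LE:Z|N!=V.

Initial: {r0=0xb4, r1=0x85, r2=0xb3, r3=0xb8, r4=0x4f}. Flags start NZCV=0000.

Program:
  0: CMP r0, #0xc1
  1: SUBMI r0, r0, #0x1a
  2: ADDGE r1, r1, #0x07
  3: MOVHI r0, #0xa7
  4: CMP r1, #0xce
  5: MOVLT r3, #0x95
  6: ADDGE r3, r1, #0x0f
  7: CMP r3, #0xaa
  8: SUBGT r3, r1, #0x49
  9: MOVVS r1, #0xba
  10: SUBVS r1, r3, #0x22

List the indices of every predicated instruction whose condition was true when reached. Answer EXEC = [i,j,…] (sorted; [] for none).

0: ✓ CMP  NZCV=1000
1: ✓ SUBMI  r0←0x9a
2: · ADDGE
3: · MOVHI
4: ✓ CMP  NZCV=1000
5: ✓ MOVLT  r3←0x95
6: · ADDGE
7: ✓ CMP  NZCV=1000
8: · SUBGT
9: · MOVVS
10: · SUBVS

EXEC = [1,5]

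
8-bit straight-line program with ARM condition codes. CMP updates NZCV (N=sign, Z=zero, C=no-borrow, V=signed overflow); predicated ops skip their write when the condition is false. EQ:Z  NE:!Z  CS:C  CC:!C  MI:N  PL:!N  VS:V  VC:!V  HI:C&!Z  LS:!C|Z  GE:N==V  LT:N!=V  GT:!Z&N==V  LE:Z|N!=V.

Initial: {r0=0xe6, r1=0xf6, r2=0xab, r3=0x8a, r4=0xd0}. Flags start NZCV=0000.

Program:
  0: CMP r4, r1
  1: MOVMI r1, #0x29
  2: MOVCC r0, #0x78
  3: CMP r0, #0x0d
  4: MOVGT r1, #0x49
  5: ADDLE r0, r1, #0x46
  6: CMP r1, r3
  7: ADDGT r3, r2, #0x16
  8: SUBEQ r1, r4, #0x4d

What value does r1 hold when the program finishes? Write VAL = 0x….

VAL = 0x49

0: ✓ CMP  NZCV=1000
1: ✓ MOVMI  r1←0x29
2: ✓ MOVCC  r0←0x78
3: ✓ CMP  NZCV=0010
4: ✓ MOVGT  r1←0x49
5: · ADDLE
6: ✓ CMP  NZCV=1001
7: ✓ ADDGT  r3←0xc1
8: · SUBEQ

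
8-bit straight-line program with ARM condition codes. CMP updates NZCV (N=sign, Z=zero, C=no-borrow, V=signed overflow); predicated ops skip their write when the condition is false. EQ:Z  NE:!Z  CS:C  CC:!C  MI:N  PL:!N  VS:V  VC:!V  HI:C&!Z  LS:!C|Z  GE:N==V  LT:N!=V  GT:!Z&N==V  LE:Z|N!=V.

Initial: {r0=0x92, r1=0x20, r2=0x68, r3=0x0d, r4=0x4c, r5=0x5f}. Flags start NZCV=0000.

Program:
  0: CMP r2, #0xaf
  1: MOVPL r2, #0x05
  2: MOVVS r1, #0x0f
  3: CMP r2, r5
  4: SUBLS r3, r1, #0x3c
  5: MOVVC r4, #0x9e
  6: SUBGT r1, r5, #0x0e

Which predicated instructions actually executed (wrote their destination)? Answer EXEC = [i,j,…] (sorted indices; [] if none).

EXEC = [2,5,6]

[0] flags=1001 → (cmp)
[1] flags=1001 PL?F → skip
[2] flags=1001 VS?T → r1=0x0f
[3] flags=0010 → (cmp)
[4] flags=0010 LS?F → skip
[5] flags=0010 VC?T → r4=0x9e
[6] flags=0010 GT?T → r1=0x51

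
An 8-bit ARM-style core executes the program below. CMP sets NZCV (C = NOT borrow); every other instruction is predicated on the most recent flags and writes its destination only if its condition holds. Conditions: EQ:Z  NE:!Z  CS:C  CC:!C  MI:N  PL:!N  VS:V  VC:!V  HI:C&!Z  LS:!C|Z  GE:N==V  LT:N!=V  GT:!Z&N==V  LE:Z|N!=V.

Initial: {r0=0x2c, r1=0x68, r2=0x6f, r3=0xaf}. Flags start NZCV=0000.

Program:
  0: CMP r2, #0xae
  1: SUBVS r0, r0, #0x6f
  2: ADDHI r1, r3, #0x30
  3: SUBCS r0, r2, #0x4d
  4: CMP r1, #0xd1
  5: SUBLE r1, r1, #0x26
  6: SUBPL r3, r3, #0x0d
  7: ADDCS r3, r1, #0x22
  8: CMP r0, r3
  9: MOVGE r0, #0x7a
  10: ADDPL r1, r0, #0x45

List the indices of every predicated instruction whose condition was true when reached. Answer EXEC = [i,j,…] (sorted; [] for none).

EXEC = [1,9,10]

[0] flags=1001 → (cmp)
[1] flags=1001 VS?T → r0=0xbd
[2] flags=1001 HI?F → skip
[3] flags=1001 CS?F → skip
[4] flags=1001 → (cmp)
[5] flags=1001 LE?F → skip
[6] flags=1001 PL?F → skip
[7] flags=1001 CS?F → skip
[8] flags=0010 → (cmp)
[9] flags=0010 GE?T → r0=0x7a
[10] flags=0010 PL?T → r1=0xbf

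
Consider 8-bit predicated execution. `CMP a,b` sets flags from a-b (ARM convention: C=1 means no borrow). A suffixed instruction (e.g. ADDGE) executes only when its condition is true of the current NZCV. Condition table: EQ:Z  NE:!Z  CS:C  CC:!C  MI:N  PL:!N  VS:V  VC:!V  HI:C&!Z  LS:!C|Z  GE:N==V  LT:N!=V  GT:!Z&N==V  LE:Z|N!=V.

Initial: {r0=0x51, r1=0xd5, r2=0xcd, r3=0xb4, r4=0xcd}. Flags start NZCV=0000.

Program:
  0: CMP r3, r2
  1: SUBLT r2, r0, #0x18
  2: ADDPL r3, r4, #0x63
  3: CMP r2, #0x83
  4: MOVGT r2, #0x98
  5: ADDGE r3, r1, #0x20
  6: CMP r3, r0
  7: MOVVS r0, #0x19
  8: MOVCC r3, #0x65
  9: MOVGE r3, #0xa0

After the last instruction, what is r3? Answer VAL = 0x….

VAL = 0xf5

[0] flags=1000 → (cmp)
[1] flags=1000 LT?T → r2=0x39
[2] flags=1000 PL?F → skip
[3] flags=1001 → (cmp)
[4] flags=1001 GT?T → r2=0x98
[5] flags=1001 GE?T → r3=0xf5
[6] flags=1010 → (cmp)
[7] flags=1010 VS?F → skip
[8] flags=1010 CC?F → skip
[9] flags=1010 GE?F → skip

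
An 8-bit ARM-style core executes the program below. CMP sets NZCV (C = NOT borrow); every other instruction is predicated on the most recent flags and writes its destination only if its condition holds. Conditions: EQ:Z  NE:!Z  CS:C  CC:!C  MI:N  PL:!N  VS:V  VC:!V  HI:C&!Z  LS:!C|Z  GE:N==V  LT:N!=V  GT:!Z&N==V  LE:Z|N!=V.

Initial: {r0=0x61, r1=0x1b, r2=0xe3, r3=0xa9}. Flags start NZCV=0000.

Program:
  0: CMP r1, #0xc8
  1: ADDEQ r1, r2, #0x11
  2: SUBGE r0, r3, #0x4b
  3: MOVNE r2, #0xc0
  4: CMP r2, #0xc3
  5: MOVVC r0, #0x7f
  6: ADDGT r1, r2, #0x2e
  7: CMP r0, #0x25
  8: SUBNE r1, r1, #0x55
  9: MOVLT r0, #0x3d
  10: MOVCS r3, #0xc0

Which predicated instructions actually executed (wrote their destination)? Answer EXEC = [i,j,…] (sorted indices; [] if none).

EXEC = [2,3,5,8,10]

[0] flags=0000 → (cmp)
[1] flags=0000 EQ?F → skip
[2] flags=0000 GE?T → r0=0x5e
[3] flags=0000 NE?T → r2=0xc0
[4] flags=1000 → (cmp)
[5] flags=1000 VC?T → r0=0x7f
[6] flags=1000 GT?F → skip
[7] flags=0010 → (cmp)
[8] flags=0010 NE?T → r1=0xc6
[9] flags=0010 LT?F → skip
[10] flags=0010 CS?T → r3=0xc0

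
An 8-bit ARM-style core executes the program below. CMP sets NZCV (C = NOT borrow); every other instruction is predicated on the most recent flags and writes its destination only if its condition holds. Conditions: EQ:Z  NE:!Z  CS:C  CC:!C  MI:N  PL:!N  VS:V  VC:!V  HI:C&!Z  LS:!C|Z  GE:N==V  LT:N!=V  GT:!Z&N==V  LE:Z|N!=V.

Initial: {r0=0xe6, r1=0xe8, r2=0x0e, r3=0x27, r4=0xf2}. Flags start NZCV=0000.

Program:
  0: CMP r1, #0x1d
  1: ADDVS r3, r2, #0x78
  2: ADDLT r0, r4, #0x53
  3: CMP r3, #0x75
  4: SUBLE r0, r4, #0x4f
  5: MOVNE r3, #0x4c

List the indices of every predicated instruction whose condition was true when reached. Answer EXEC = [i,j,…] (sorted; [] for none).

[0] flags=1010 → (cmp)
[1] flags=1010 VS?F → skip
[2] flags=1010 LT?T → r0=0x45
[3] flags=1000 → (cmp)
[4] flags=1000 LE?T → r0=0xa3
[5] flags=1000 NE?T → r3=0x4c

EXEC = [2,4,5]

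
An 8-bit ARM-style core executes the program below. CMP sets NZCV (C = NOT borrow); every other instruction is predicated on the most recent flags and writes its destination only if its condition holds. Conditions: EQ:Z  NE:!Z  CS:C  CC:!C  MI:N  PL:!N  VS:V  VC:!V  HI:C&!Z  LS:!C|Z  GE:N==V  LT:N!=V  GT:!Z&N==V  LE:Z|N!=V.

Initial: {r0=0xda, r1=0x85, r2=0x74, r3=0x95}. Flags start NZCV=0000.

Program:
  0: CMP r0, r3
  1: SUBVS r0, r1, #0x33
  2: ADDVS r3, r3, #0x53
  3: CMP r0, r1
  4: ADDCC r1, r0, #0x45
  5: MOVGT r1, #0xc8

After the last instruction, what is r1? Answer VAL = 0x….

VAL = 0xc8

[0] flags=0010 → (cmp)
[1] flags=0010 VS?F → skip
[2] flags=0010 VS?F → skip
[3] flags=0010 → (cmp)
[4] flags=0010 CC?F → skip
[5] flags=0010 GT?T → r1=0xc8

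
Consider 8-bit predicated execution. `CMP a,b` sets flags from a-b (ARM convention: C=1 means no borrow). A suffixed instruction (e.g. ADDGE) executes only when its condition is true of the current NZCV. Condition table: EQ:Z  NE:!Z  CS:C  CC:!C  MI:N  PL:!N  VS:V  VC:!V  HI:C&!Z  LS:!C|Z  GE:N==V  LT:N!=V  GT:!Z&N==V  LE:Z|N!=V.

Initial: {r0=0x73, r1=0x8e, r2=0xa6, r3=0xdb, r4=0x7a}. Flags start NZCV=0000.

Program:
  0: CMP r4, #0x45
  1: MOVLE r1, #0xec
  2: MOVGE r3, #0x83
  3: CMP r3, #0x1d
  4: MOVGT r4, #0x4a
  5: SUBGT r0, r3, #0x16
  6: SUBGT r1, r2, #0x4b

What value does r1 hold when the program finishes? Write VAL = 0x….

VAL = 0x8e

0: ✓ CMP  NZCV=0010
1: · MOVLE
2: ✓ MOVGE  r3←0x83
3: ✓ CMP  NZCV=0011
4: · MOVGT
5: · SUBGT
6: · SUBGT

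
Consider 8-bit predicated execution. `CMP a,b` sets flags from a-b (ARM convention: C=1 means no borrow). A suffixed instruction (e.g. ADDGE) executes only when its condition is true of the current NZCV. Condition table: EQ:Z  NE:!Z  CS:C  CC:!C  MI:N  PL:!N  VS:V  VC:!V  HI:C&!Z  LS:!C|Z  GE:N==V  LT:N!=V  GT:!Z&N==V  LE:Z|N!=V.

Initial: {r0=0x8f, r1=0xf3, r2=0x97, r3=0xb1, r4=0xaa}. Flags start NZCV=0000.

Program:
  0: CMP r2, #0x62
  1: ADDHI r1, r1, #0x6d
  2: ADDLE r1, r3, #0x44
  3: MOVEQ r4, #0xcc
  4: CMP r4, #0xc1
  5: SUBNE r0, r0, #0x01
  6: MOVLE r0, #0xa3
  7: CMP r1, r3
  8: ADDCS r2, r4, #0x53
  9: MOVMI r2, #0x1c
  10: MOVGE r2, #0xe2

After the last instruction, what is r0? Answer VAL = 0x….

0: ✓ CMP  NZCV=0011
1: ✓ ADDHI  r1←0x60
2: ✓ ADDLE  r1←0xf5
3: · MOVEQ
4: ✓ CMP  NZCV=1000
5: ✓ SUBNE  r0←0x8e
6: ✓ MOVLE  r0←0xa3
7: ✓ CMP  NZCV=0010
8: ✓ ADDCS  r2←0xfd
9: · MOVMI
10: ✓ MOVGE  r2←0xe2

VAL = 0xa3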